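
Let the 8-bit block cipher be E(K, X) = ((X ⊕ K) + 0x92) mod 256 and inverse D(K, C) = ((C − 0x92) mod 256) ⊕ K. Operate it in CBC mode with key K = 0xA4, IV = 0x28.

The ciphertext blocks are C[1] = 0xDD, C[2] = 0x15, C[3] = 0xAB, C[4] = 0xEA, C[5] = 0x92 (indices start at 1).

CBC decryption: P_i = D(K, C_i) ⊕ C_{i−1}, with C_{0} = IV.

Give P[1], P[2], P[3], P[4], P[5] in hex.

P[1] = 0xC7, P[2] = 0xFA, P[3] = 0xA8, P[4] = 0x57, P[5] = 0x4E

P[1]: D(K, 0xDD) = 0xEF; 0xEF ⊕ 0x28 = 0xC7.
P[2]: D(K, 0x15) = 0x27; 0x27 ⊕ 0xDD = 0xFA.
P[3]: D(K, 0xAB) = 0xBD; 0xBD ⊕ 0x15 = 0xA8.
P[4]: D(K, 0xEA) = 0xFC; 0xFC ⊕ 0xAB = 0x57.
P[5]: D(K, 0x92) = 0xA4; 0xA4 ⊕ 0xEA = 0x4E.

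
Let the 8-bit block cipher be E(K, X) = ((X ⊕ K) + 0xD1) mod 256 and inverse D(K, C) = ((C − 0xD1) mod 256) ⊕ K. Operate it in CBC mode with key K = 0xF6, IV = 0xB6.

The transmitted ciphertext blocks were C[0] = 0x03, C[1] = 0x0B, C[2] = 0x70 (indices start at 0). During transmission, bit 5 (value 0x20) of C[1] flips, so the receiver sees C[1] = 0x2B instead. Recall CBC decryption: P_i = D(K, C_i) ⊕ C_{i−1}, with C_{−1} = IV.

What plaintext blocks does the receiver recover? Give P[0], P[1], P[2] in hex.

Only C[1] changed, to 0x2B. In CBC, a change in C_i garbles P_i and flips the same bit in P_{i+1}. Decrypting the received ciphertext:
P[0]: D(K, 0x03) = 0xC4; 0xC4 ⊕ 0xB6 = 0x72.
P[1]: D(K, 0x2B) = 0xAC; 0xAC ⊕ 0x03 = 0xAF.
P[2]: D(K, 0x70) = 0x69; 0x69 ⊕ 0x2B = 0x42.
Blocks that differ from the original plaintext: P[1], P[2].

P[0] = 0x72, P[1] = 0xAF, P[2] = 0x42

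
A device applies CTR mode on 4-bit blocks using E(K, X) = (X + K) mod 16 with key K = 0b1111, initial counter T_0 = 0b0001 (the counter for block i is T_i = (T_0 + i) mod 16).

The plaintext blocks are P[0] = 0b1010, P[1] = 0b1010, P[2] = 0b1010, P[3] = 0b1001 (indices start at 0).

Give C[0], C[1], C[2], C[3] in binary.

C[0] = 0b1010, C[1] = 0b1011, C[2] = 0b1000, C[3] = 0b1010

CTR encryption: S_i = E(K, T_i) where T_i is the counter for block i; C_i = P_i ⊕ S_i.
C[0]: T = 0b0001, S = E(K, T) = 0b0000; 0b1010 ⊕ 0b0000 = 0b1010.
C[1]: T = 0b0010, S = E(K, T) = 0b0001; 0b1010 ⊕ 0b0001 = 0b1011.
C[2]: T = 0b0011, S = E(K, T) = 0b0010; 0b1010 ⊕ 0b0010 = 0b1000.
C[3]: T = 0b0100, S = E(K, T) = 0b0011; 0b1001 ⊕ 0b0011 = 0b1010.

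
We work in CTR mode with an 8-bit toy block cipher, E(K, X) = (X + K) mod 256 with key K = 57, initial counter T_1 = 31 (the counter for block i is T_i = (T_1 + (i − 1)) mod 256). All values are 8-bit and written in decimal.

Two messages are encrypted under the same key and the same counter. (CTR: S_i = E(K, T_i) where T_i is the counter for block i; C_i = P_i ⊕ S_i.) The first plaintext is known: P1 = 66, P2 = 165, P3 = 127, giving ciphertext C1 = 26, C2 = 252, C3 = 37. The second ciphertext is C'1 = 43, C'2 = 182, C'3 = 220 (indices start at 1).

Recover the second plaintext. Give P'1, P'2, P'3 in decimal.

In CTR with a reused counter, both messages share the same keystream S_i, so C_i ⊕ C'_i = P_i ⊕ P'_i and thus P'_i = P_i ⊕ C_i ⊕ C'_i.
P'1: 66 ⊕ 26 ⊕ 43 = 115.
P'2: 165 ⊕ 252 ⊕ 182 = 239.
P'3: 127 ⊕ 37 ⊕ 220 = 134.

P'1 = 115, P'2 = 239, P'3 = 134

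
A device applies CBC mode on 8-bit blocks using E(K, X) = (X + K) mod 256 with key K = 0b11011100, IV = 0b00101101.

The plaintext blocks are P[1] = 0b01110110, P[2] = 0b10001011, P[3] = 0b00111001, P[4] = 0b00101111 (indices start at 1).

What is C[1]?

C[1] = 0b00110111

CBC encryption: C_i = E(K, P_i ⊕ C_{i−1}), with C_{0} = IV.
C[1]: P[1] ⊕ 0b00101101 = 0b01011011; E(K, 0b01011011) = 0b00110111.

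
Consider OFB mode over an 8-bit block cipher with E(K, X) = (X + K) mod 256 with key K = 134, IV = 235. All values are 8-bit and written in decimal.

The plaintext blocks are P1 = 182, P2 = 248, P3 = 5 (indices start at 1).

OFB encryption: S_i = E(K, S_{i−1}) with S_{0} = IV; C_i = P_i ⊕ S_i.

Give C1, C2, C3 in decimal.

C1: S = E(K, 235) = 113; 182 ⊕ 113 = 199.
C2: S = E(K, 113) = 247; 248 ⊕ 247 = 15.
C3: S = E(K, 247) = 125; 5 ⊕ 125 = 120.

C1 = 199, C2 = 15, C3 = 120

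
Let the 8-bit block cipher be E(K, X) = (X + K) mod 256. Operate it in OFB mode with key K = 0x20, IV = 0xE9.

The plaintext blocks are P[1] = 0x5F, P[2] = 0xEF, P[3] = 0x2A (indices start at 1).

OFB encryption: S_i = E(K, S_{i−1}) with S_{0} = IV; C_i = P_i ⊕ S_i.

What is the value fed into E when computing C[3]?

C[1]: S = E(K, 0xE9) = 0x09; 0x5F ⊕ 0x09 = 0x56.
C[2]: S = E(K, 0x09) = 0x29; 0xEF ⊕ 0x29 = 0xC6.
C[3]: S = E(K, 0x29) = 0x49; 0x2A ⊕ 0x49 = 0x63.
So the input to E for block [3] is 0x29.

0x29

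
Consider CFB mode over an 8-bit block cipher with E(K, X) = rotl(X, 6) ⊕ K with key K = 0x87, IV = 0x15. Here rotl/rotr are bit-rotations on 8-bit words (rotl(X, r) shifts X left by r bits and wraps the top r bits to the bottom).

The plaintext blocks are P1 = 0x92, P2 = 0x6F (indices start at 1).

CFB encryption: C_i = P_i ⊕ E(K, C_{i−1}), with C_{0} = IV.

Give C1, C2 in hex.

C1 = 0x50, C2 = 0xFC

C1: E(K, 0x15) = 0xC2; 0x92 ⊕ 0xC2 = 0x50.
C2: E(K, 0x50) = 0x93; 0x6F ⊕ 0x93 = 0xFC.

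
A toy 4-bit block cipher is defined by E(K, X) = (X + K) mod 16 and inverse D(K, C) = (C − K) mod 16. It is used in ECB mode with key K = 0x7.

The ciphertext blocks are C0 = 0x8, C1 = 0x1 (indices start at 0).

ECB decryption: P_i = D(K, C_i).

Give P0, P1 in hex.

P0 = 0x1, P1 = 0xA

P0: D(K, 0x8) = 0x1.
P1: D(K, 0x1) = 0xA.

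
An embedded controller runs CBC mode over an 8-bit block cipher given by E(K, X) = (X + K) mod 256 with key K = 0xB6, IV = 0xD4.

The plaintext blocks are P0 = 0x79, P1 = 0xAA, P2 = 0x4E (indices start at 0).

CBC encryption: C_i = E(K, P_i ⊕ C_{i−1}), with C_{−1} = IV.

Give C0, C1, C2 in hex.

C0: P0 ⊕ 0xD4 = 0xAD; E(K, 0xAD) = 0x63.
C1: P1 ⊕ 0x63 = 0xC9; E(K, 0xC9) = 0x7F.
C2: P2 ⊕ 0x7F = 0x31; E(K, 0x31) = 0xE7.

C0 = 0x63, C1 = 0x7F, C2 = 0xE7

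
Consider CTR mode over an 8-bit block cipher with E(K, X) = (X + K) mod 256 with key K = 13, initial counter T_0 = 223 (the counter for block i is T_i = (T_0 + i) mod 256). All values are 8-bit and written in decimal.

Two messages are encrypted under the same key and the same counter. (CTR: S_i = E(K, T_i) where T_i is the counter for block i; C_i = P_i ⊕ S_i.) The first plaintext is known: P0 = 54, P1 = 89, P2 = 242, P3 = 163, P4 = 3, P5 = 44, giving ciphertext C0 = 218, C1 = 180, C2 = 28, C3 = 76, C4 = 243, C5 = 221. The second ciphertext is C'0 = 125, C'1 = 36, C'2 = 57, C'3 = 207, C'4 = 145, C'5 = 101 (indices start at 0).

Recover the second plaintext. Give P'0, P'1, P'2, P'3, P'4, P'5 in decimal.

In CTR with a reused counter, both messages share the same keystream S_i, so C_i ⊕ C'_i = P_i ⊕ P'_i and thus P'_i = P_i ⊕ C_i ⊕ C'_i.
P'0: 54 ⊕ 218 ⊕ 125 = 145.
P'1: 89 ⊕ 180 ⊕ 36 = 201.
P'2: 242 ⊕ 28 ⊕ 57 = 215.
P'3: 163 ⊕ 76 ⊕ 207 = 32.
P'4: 3 ⊕ 243 ⊕ 145 = 97.
P'5: 44 ⊕ 221 ⊕ 101 = 148.

P'0 = 145, P'1 = 201, P'2 = 215, P'3 = 32, P'4 = 97, P'5 = 148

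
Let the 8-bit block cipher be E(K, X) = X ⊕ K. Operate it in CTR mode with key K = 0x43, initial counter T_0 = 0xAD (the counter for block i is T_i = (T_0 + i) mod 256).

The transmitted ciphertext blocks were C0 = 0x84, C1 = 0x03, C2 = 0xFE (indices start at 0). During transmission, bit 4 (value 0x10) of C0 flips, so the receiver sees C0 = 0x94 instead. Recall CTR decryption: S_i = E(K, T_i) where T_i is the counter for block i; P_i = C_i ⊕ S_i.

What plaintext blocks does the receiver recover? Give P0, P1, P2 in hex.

P0 = 0x7A, P1 = 0xEE, P2 = 0x12

Only C0 changed, to 0x94. In CTR, a change in C_i flips the same bit in P_i only; the keystream is unaffected. Decrypting the received ciphertext:
P0: T = 0xAD, S = E(K, T) = 0xEE; 0x94 ⊕ 0xEE = 0x7A.
P1: T = 0xAE, S = E(K, T) = 0xED; 0x03 ⊕ 0xED = 0xEE.
P2: T = 0xAF, S = E(K, T) = 0xEC; 0xFE ⊕ 0xEC = 0x12.
Blocks that differ from the original plaintext: P0.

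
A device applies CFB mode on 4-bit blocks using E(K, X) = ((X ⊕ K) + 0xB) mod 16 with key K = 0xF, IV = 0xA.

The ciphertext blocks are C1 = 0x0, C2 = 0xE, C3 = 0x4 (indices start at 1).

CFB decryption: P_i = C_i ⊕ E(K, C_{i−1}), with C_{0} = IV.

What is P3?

P3: E(K, 0xE) = 0xC; 0x4 ⊕ 0xC = 0x8.

P3 = 0x8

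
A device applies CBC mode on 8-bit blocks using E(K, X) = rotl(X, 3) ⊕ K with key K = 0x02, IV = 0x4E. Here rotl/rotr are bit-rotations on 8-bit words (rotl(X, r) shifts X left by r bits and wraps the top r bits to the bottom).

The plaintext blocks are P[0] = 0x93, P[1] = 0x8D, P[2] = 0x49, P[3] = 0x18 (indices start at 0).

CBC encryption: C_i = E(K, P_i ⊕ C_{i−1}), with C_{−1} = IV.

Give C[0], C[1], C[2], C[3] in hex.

C[0] = 0xEC, C[1] = 0x09, C[2] = 0x00, C[3] = 0xC2

C[0]: P[0] ⊕ 0x4E = 0xDD; E(K, 0xDD) = 0xEC.
C[1]: P[1] ⊕ 0xEC = 0x61; E(K, 0x61) = 0x09.
C[2]: P[2] ⊕ 0x09 = 0x40; E(K, 0x40) = 0x00.
C[3]: P[3] ⊕ 0x00 = 0x18; E(K, 0x18) = 0xC2.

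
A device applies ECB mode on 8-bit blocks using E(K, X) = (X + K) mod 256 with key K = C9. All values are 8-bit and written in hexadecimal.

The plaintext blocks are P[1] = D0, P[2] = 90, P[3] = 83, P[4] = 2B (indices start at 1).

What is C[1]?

C[1] = 99

ECB encryption: C_i = E(K, P_i).
C[1]: E(K, D0) = 99.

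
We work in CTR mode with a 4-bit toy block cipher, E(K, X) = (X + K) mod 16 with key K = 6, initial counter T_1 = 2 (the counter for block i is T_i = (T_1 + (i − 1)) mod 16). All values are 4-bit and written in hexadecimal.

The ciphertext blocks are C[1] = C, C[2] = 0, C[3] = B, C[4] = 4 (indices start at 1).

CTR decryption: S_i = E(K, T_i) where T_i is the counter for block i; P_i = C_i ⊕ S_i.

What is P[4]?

P[4] = F

P[4]: T = 5, S = E(K, T) = B; 4 ⊕ B = F.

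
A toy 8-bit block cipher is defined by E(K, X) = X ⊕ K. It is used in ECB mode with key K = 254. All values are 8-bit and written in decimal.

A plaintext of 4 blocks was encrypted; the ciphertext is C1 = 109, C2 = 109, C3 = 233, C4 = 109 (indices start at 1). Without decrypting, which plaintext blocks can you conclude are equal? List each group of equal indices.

ECB encrypts each block independently with the same key, so equal ciphertext blocks imply equal plaintext blocks.
C1 = C2 = C4 = 109, so P1 = P2 = P4.

P1 = P2 = P4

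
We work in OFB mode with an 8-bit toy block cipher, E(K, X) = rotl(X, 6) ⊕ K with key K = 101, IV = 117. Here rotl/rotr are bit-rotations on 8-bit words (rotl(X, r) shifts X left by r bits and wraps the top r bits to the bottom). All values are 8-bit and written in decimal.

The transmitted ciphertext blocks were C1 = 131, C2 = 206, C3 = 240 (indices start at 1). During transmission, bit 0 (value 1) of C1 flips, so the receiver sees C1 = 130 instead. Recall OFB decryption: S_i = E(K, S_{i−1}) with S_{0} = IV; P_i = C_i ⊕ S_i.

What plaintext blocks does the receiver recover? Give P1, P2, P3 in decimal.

P1 = 186, P2 = 165, P3 = 79

Only C1 changed, to 130. In OFB, a change in C_i flips the same bit in P_i only; the keystream is unaffected. Decrypting the received ciphertext:
P1: S = E(K, 117) = 56; 130 ⊕ 56 = 186.
P2: S = E(K, 56) = 107; 206 ⊕ 107 = 165.
P3: S = E(K, 107) = 191; 240 ⊕ 191 = 79.
Blocks that differ from the original plaintext: P1.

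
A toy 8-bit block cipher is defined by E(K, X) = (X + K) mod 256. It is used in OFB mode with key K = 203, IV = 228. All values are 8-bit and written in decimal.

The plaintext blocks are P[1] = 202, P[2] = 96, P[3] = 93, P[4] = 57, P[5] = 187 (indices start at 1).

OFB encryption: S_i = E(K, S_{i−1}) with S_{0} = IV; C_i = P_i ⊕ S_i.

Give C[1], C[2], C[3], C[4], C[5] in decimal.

C[1] = 101, C[2] = 26, C[3] = 24, C[4] = 41, C[5] = 96

C[1]: S = E(K, 228) = 175; 202 ⊕ 175 = 101.
C[2]: S = E(K, 175) = 122; 96 ⊕ 122 = 26.
C[3]: S = E(K, 122) = 69; 93 ⊕ 69 = 24.
C[4]: S = E(K, 69) = 16; 57 ⊕ 16 = 41.
C[5]: S = E(K, 16) = 219; 187 ⊕ 219 = 96.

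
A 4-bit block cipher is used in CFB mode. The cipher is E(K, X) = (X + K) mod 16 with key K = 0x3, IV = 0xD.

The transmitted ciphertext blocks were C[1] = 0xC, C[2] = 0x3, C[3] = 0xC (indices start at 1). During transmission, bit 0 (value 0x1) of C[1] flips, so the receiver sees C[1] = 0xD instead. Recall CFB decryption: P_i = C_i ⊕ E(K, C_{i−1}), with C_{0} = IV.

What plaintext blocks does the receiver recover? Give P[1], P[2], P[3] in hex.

Only C[1] changed, to 0xD. In CFB, a change in C_i flips the same bit in P_i and garbles P_{i+1}. Decrypting the received ciphertext:
P[1]: E(K, 0xD) = 0x0; 0xD ⊕ 0x0 = 0xD.
P[2]: E(K, 0xD) = 0x0; 0x3 ⊕ 0x0 = 0x3.
P[3]: E(K, 0x3) = 0x6; 0xC ⊕ 0x6 = 0xA.
Blocks that differ from the original plaintext: P[1], P[2].

P[1] = 0xD, P[2] = 0x3, P[3] = 0xA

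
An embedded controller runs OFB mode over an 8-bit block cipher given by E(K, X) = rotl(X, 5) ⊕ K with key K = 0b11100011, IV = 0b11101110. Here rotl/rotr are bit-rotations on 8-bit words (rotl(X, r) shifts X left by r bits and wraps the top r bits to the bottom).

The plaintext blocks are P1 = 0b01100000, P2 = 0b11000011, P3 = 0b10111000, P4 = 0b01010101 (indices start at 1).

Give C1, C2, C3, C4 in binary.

C1 = 0b01011110, C2 = 0b11100111, C3 = 0b11011111, C4 = 0b01011010

OFB encryption: S_i = E(K, S_{i−1}) with S_{0} = IV; C_i = P_i ⊕ S_i.
C1: S = E(K, 0b11101110) = 0b00111110; 0b01100000 ⊕ 0b00111110 = 0b01011110.
C2: S = E(K, 0b00111110) = 0b00100100; 0b11000011 ⊕ 0b00100100 = 0b11100111.
C3: S = E(K, 0b00100100) = 0b01100111; 0b10111000 ⊕ 0b01100111 = 0b11011111.
C4: S = E(K, 0b01100111) = 0b00001111; 0b01010101 ⊕ 0b00001111 = 0b01011010.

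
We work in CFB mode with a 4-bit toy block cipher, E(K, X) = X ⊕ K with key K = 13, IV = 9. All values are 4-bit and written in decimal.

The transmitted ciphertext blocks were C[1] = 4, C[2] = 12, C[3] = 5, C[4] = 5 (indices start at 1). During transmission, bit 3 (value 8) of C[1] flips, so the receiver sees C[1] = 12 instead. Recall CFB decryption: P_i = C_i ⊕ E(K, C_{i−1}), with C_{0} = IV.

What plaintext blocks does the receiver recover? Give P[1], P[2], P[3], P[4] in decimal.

P[1] = 8, P[2] = 13, P[3] = 4, P[4] = 13

Only C[1] changed, to 12. In CFB, a change in C_i flips the same bit in P_i and garbles P_{i+1}. Decrypting the received ciphertext:
P[1]: E(K, 9) = 4; 12 ⊕ 4 = 8.
P[2]: E(K, 12) = 1; 12 ⊕ 1 = 13.
P[3]: E(K, 12) = 1; 5 ⊕ 1 = 4.
P[4]: E(K, 5) = 8; 5 ⊕ 8 = 13.
Blocks that differ from the original plaintext: P[1], P[2].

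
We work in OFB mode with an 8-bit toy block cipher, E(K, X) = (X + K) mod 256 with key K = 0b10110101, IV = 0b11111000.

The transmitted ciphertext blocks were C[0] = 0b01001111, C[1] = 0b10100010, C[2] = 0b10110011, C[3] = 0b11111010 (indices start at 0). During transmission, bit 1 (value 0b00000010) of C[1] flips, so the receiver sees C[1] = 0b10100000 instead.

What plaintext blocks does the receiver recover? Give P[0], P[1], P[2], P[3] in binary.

OFB decryption: S_i = E(K, S_{i−1}) with S_{−1} = IV; P_i = C_i ⊕ S_i.
Only C[1] changed, to 0b10100000. In OFB, a change in C_i flips the same bit in P_i only; the keystream is unaffected. Decrypting the received ciphertext:
P[0]: S = E(K, 0b11111000) = 0b10101101; 0b01001111 ⊕ 0b10101101 = 0b11100010.
P[1]: S = E(K, 0b10101101) = 0b01100010; 0b10100000 ⊕ 0b01100010 = 0b11000010.
P[2]: S = E(K, 0b01100010) = 0b00010111; 0b10110011 ⊕ 0b00010111 = 0b10100100.
P[3]: S = E(K, 0b00010111) = 0b11001100; 0b11111010 ⊕ 0b11001100 = 0b00110110.
Blocks that differ from the original plaintext: P[1].

P[0] = 0b11100010, P[1] = 0b11000010, P[2] = 0b10100100, P[3] = 0b00110110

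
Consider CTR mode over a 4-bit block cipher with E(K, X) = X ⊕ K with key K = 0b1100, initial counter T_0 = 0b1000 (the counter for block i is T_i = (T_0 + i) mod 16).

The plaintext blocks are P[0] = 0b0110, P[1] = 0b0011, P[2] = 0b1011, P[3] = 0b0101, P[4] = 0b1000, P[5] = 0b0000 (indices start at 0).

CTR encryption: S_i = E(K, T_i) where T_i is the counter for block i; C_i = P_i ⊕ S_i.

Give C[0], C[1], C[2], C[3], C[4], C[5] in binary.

C[0]: T = 0b1000, S = E(K, T) = 0b0100; 0b0110 ⊕ 0b0100 = 0b0010.
C[1]: T = 0b1001, S = E(K, T) = 0b0101; 0b0011 ⊕ 0b0101 = 0b0110.
C[2]: T = 0b1010, S = E(K, T) = 0b0110; 0b1011 ⊕ 0b0110 = 0b1101.
C[3]: T = 0b1011, S = E(K, T) = 0b0111; 0b0101 ⊕ 0b0111 = 0b0010.
C[4]: T = 0b1100, S = E(K, T) = 0b0000; 0b1000 ⊕ 0b0000 = 0b1000.
C[5]: T = 0b1101, S = E(K, T) = 0b0001; 0b0000 ⊕ 0b0001 = 0b0001.

C[0] = 0b0010, C[1] = 0b0110, C[2] = 0b1101, C[3] = 0b0010, C[4] = 0b1000, C[5] = 0b0001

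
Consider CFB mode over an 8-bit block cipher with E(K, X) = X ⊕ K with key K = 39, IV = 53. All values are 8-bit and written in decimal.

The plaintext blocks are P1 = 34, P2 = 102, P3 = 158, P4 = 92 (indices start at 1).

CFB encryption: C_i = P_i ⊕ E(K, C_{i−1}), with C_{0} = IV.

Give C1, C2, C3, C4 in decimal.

C1 = 48, C2 = 113, C3 = 200, C4 = 179

C1: E(K, 53) = 18; 34 ⊕ 18 = 48.
C2: E(K, 48) = 23; 102 ⊕ 23 = 113.
C3: E(K, 113) = 86; 158 ⊕ 86 = 200.
C4: E(K, 200) = 239; 92 ⊕ 239 = 179.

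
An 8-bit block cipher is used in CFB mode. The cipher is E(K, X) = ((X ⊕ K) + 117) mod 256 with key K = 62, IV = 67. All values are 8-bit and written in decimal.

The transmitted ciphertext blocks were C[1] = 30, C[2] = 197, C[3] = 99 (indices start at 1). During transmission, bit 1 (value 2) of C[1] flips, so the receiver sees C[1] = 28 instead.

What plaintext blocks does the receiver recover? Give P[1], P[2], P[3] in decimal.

CFB decryption: P_i = C_i ⊕ E(K, C_{i−1}), with C_{0} = IV.
Only C[1] changed, to 28. In CFB, a change in C_i flips the same bit in P_i and garbles P_{i+1}. Decrypting the received ciphertext:
P[1]: E(K, 67) = 242; 28 ⊕ 242 = 238.
P[2]: E(K, 28) = 151; 197 ⊕ 151 = 82.
P[3]: E(K, 197) = 112; 99 ⊕ 112 = 19.
Blocks that differ from the original plaintext: P[1], P[2].

P[1] = 238, P[2] = 82, P[3] = 19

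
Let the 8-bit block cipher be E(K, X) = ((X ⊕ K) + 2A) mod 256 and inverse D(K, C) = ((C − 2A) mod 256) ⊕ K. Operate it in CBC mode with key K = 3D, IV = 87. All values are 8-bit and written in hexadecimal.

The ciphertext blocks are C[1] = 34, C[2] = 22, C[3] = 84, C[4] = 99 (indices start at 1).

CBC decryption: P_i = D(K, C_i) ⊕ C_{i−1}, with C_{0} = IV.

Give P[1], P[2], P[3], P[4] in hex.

P[1]: D(K, 34) = 37; 37 ⊕ 87 = B0.
P[2]: D(K, 22) = C5; C5 ⊕ 34 = F1.
P[3]: D(K, 84) = 67; 67 ⊕ 22 = 45.
P[4]: D(K, 99) = 52; 52 ⊕ 84 = D6.

P[1] = B0, P[2] = F1, P[3] = 45, P[4] = D6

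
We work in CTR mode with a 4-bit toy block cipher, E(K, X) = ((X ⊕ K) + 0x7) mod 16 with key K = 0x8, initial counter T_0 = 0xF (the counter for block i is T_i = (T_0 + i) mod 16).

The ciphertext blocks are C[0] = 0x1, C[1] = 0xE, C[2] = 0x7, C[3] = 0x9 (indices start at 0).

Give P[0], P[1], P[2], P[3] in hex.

P[0] = 0xF, P[1] = 0x1, P[2] = 0x7, P[3] = 0x8

CTR decryption: S_i = E(K, T_i) where T_i is the counter for block i; P_i = C_i ⊕ S_i.
P[0]: T = 0xF, S = E(K, T) = 0xE; 0x1 ⊕ 0xE = 0xF.
P[1]: T = 0x0, S = E(K, T) = 0xF; 0xE ⊕ 0xF = 0x1.
P[2]: T = 0x1, S = E(K, T) = 0x0; 0x7 ⊕ 0x0 = 0x7.
P[3]: T = 0x2, S = E(K, T) = 0x1; 0x9 ⊕ 0x1 = 0x8.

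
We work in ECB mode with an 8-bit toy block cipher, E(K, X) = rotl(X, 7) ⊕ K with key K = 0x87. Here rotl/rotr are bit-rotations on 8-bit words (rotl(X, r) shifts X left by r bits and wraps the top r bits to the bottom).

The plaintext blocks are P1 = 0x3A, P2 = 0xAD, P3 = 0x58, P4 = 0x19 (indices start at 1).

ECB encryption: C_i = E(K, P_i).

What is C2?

C2 = 0x51

C2: E(K, 0xAD) = 0x51.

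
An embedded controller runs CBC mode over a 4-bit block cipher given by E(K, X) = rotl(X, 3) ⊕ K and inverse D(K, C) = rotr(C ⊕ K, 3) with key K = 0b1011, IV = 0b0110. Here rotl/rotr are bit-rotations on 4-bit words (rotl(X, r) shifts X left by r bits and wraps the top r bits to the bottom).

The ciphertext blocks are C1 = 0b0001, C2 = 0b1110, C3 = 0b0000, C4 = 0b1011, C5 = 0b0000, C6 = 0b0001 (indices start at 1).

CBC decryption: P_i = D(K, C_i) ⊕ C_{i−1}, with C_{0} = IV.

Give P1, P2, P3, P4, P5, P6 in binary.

P1 = 0b0011, P2 = 0b1011, P3 = 0b1001, P4 = 0b0000, P5 = 0b1100, P6 = 0b0101

P1: D(K, 0b0001) = 0b0101; 0b0101 ⊕ 0b0110 = 0b0011.
P2: D(K, 0b1110) = 0b1010; 0b1010 ⊕ 0b0001 = 0b1011.
P3: D(K, 0b0000) = 0b0111; 0b0111 ⊕ 0b1110 = 0b1001.
P4: D(K, 0b1011) = 0b0000; 0b0000 ⊕ 0b0000 = 0b0000.
P5: D(K, 0b0000) = 0b0111; 0b0111 ⊕ 0b1011 = 0b1100.
P6: D(K, 0b0001) = 0b0101; 0b0101 ⊕ 0b0000 = 0b0101.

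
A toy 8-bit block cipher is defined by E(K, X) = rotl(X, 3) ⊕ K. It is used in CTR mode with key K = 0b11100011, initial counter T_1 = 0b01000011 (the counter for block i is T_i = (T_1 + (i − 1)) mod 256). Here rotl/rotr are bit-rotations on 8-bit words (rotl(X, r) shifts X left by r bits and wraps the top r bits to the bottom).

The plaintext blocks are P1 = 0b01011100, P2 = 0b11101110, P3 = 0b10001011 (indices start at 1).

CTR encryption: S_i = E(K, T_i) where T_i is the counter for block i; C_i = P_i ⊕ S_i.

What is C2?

C2 = 0b00101111

C1: T = 0b01000011, S = E(K, T) = 0b11111001; 0b01011100 ⊕ 0b11111001 = 0b10100101.
C2: T = 0b01000100, S = E(K, T) = 0b11000001; 0b11101110 ⊕ 0b11000001 = 0b00101111.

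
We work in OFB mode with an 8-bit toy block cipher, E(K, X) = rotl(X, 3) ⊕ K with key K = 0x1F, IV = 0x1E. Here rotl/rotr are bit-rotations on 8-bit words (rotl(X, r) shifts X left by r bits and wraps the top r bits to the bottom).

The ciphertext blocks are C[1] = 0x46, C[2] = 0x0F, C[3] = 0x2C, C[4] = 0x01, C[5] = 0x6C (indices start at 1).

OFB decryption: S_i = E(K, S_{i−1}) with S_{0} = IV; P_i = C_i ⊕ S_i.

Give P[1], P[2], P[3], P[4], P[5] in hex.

P[1]: S = E(K, 0x1E) = 0xEF; 0x46 ⊕ 0xEF = 0xA9.
P[2]: S = E(K, 0xEF) = 0x60; 0x0F ⊕ 0x60 = 0x6F.
P[3]: S = E(K, 0x60) = 0x1C; 0x2C ⊕ 0x1C = 0x30.
P[4]: S = E(K, 0x1C) = 0xFF; 0x01 ⊕ 0xFF = 0xFE.
P[5]: S = E(K, 0xFF) = 0xE0; 0x6C ⊕ 0xE0 = 0x8C.

P[1] = 0xA9, P[2] = 0x6F, P[3] = 0x30, P[4] = 0xFE, P[5] = 0x8C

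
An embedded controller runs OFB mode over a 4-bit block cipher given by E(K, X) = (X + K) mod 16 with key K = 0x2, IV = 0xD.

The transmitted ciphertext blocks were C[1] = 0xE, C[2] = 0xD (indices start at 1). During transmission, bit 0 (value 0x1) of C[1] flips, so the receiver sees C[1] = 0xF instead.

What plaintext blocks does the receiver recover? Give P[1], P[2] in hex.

P[1] = 0x0, P[2] = 0xC

OFB decryption: S_i = E(K, S_{i−1}) with S_{0} = IV; P_i = C_i ⊕ S_i.
Only C[1] changed, to 0xF. In OFB, a change in C_i flips the same bit in P_i only; the keystream is unaffected. Decrypting the received ciphertext:
P[1]: S = E(K, 0xD) = 0xF; 0xF ⊕ 0xF = 0x0.
P[2]: S = E(K, 0xF) = 0x1; 0xD ⊕ 0x1 = 0xC.
Blocks that differ from the original plaintext: P[1].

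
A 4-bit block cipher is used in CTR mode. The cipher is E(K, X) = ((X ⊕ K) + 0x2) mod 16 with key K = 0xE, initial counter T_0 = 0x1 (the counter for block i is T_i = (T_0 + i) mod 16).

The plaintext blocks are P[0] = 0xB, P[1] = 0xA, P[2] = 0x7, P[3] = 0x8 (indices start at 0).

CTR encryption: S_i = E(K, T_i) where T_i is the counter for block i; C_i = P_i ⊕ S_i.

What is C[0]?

C[0]: T = 0x1, S = E(K, T) = 0x1; 0xB ⊕ 0x1 = 0xA.

C[0] = 0xA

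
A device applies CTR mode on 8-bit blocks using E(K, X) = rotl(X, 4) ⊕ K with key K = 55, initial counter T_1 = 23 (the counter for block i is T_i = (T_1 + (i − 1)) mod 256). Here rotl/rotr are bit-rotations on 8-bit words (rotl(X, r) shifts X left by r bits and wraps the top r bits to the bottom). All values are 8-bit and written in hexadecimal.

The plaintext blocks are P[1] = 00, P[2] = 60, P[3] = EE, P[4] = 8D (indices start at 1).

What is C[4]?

C[4] = BA

CTR encryption: S_i = E(K, T_i) where T_i is the counter for block i; C_i = P_i ⊕ S_i.
C[1]: T = 23, S = E(K, T) = 67; 00 ⊕ 67 = 67.
C[2]: T = 24, S = E(K, T) = 17; 60 ⊕ 17 = 77.
C[3]: T = 25, S = E(K, T) = 07; EE ⊕ 07 = E9.
C[4]: T = 26, S = E(K, T) = 37; 8D ⊕ 37 = BA.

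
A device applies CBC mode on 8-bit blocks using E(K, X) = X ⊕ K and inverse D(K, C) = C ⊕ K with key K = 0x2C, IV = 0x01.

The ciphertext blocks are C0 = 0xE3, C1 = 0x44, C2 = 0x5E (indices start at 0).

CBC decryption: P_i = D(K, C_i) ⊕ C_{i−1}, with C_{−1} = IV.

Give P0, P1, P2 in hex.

P0 = 0xCE, P1 = 0x8B, P2 = 0x36

P0: D(K, 0xE3) = 0xCF; 0xCF ⊕ 0x01 = 0xCE.
P1: D(K, 0x44) = 0x68; 0x68 ⊕ 0xE3 = 0x8B.
P2: D(K, 0x5E) = 0x72; 0x72 ⊕ 0x44 = 0x36.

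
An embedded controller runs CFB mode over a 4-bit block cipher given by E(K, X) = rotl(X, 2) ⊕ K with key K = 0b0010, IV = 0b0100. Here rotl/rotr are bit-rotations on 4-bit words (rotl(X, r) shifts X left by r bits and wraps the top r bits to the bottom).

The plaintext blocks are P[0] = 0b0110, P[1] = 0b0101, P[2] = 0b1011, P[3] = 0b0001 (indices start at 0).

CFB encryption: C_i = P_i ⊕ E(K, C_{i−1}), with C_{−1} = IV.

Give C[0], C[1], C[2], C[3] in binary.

C[0] = 0b0101, C[1] = 0b0010, C[2] = 0b0001, C[3] = 0b0111

C[0]: E(K, 0b0100) = 0b0011; 0b0110 ⊕ 0b0011 = 0b0101.
C[1]: E(K, 0b0101) = 0b0111; 0b0101 ⊕ 0b0111 = 0b0010.
C[2]: E(K, 0b0010) = 0b1010; 0b1011 ⊕ 0b1010 = 0b0001.
C[3]: E(K, 0b0001) = 0b0110; 0b0001 ⊕ 0b0110 = 0b0111.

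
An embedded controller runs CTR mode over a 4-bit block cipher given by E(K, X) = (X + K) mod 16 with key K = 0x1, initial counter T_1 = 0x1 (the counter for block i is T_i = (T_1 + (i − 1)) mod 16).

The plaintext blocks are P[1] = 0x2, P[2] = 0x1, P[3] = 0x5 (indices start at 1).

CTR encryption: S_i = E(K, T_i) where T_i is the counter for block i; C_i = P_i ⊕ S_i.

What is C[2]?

C[2] = 0x2

C[1]: T = 0x1, S = E(K, T) = 0x2; 0x2 ⊕ 0x2 = 0x0.
C[2]: T = 0x2, S = E(K, T) = 0x3; 0x1 ⊕ 0x3 = 0x2.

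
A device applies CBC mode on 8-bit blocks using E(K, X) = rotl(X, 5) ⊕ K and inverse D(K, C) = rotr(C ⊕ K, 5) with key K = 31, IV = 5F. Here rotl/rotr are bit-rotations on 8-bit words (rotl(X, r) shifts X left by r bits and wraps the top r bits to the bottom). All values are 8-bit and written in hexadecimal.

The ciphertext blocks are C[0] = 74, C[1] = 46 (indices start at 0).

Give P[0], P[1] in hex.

CBC decryption: P_i = D(K, C_i) ⊕ C_{i−1}, with C_{−1} = IV.
P[0]: D(K, 74) = 2A; 2A ⊕ 5F = 75.
P[1]: D(K, 46) = BB; BB ⊕ 74 = CF.

P[0] = 75, P[1] = CF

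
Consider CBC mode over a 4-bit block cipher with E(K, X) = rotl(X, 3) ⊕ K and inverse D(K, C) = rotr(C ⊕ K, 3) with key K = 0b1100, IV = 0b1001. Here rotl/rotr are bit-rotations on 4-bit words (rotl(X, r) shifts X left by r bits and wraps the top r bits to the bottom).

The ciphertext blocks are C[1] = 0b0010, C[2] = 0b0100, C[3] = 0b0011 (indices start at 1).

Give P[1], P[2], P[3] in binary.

CBC decryption: P_i = D(K, C_i) ⊕ C_{i−1}, with C_{0} = IV.
P[1]: D(K, 0b0010) = 0b1101; 0b1101 ⊕ 0b1001 = 0b0100.
P[2]: D(K, 0b0100) = 0b0001; 0b0001 ⊕ 0b0010 = 0b0011.
P[3]: D(K, 0b0011) = 0b1111; 0b1111 ⊕ 0b0100 = 0b1011.

P[1] = 0b0100, P[2] = 0b0011, P[3] = 0b1011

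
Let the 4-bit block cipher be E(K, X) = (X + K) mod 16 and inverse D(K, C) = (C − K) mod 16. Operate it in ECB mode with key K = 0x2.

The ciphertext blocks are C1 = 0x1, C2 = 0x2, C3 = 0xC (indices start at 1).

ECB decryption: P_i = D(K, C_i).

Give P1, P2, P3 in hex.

P1 = 0xF, P2 = 0x0, P3 = 0xA

P1: D(K, 0x1) = 0xF.
P2: D(K, 0x2) = 0x0.
P3: D(K, 0xC) = 0xA.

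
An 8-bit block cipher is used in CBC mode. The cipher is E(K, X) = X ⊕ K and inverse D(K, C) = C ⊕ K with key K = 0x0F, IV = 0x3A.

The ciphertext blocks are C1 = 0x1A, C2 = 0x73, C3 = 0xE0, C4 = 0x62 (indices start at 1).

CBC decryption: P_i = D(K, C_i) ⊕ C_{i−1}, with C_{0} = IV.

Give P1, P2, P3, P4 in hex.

P1: D(K, 0x1A) = 0x15; 0x15 ⊕ 0x3A = 0x2F.
P2: D(K, 0x73) = 0x7C; 0x7C ⊕ 0x1A = 0x66.
P3: D(K, 0xE0) = 0xEF; 0xEF ⊕ 0x73 = 0x9C.
P4: D(K, 0x62) = 0x6D; 0x6D ⊕ 0xE0 = 0x8D.

P1 = 0x2F, P2 = 0x66, P3 = 0x9C, P4 = 0x8D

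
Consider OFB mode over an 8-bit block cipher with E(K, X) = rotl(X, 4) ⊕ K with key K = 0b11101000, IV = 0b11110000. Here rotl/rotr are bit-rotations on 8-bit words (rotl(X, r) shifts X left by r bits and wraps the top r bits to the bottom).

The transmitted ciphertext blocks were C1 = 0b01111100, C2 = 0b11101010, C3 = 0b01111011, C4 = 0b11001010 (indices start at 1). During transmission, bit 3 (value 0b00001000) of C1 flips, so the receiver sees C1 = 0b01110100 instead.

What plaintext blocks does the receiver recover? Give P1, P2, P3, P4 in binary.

OFB decryption: S_i = E(K, S_{i−1}) with S_{0} = IV; P_i = C_i ⊕ S_i.
Only C1 changed, to 0b01110100. In OFB, a change in C_i flips the same bit in P_i only; the keystream is unaffected. Decrypting the received ciphertext:
P1: S = E(K, 0b11110000) = 0b11100111; 0b01110100 ⊕ 0b11100111 = 0b10010011.
P2: S = E(K, 0b11100111) = 0b10010110; 0b11101010 ⊕ 0b10010110 = 0b01111100.
P3: S = E(K, 0b10010110) = 0b10000001; 0b01111011 ⊕ 0b10000001 = 0b11111010.
P4: S = E(K, 0b10000001) = 0b11110000; 0b11001010 ⊕ 0b11110000 = 0b00111010.
Blocks that differ from the original plaintext: P1.

P1 = 0b10010011, P2 = 0b01111100, P3 = 0b11111010, P4 = 0b00111010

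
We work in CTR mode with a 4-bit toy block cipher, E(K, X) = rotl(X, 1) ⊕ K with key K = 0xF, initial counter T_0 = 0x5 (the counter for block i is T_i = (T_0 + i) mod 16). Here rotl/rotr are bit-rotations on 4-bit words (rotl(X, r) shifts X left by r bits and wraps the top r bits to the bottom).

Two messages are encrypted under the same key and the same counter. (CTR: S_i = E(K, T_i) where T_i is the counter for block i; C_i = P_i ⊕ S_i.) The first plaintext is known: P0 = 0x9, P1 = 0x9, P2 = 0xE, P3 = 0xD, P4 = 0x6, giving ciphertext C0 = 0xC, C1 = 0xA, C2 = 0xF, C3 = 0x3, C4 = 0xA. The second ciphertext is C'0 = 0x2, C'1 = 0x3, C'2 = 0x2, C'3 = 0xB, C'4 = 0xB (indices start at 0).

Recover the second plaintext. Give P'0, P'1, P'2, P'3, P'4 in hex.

In CTR with a reused counter, both messages share the same keystream S_i, so C_i ⊕ C'_i = P_i ⊕ P'_i and thus P'_i = P_i ⊕ C_i ⊕ C'_i.
P'0: 0x9 ⊕ 0xC ⊕ 0x2 = 0x7.
P'1: 0x9 ⊕ 0xA ⊕ 0x3 = 0x0.
P'2: 0xE ⊕ 0xF ⊕ 0x2 = 0x3.
P'3: 0xD ⊕ 0x3 ⊕ 0xB = 0x5.
P'4: 0x6 ⊕ 0xA ⊕ 0xB = 0x7.

P'0 = 0x7, P'1 = 0x0, P'2 = 0x3, P'3 = 0x5, P'4 = 0x7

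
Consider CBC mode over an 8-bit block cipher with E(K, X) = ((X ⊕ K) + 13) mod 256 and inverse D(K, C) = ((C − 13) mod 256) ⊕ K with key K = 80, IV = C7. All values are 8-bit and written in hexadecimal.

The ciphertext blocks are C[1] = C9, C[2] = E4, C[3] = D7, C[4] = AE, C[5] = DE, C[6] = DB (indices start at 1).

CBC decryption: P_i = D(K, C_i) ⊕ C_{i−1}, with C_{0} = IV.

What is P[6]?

P[6]: D(K, DB) = 48; 48 ⊕ DE = 96.

P[6] = 96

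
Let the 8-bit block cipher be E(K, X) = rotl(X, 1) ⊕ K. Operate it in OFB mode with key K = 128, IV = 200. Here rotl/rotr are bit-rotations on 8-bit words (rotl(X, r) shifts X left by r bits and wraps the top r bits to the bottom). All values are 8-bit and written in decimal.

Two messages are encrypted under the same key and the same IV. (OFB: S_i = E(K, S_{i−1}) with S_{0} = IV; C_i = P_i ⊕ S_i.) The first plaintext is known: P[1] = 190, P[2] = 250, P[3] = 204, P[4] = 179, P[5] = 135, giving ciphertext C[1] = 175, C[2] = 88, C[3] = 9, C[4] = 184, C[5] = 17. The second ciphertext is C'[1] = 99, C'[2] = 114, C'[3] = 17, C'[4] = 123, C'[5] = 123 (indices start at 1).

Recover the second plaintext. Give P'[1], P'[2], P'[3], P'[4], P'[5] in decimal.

In OFB with a reused IV, both messages share the same keystream S_i, so C_i ⊕ C'_i = P_i ⊕ P'_i and thus P'_i = P_i ⊕ C_i ⊕ C'_i.
P'[1]: 190 ⊕ 175 ⊕ 99 = 114.
P'[2]: 250 ⊕ 88 ⊕ 114 = 208.
P'[3]: 204 ⊕ 9 ⊕ 17 = 212.
P'[4]: 179 ⊕ 184 ⊕ 123 = 112.
P'[5]: 135 ⊕ 17 ⊕ 123 = 237.

P'[1] = 114, P'[2] = 208, P'[3] = 212, P'[4] = 112, P'[5] = 237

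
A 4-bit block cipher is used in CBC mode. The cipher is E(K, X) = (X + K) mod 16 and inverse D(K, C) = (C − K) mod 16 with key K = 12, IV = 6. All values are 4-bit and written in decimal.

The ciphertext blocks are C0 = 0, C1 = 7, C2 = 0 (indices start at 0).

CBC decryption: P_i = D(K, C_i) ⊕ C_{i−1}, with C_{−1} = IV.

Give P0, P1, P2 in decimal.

P0: D(K, 0) = 4; 4 ⊕ 6 = 2.
P1: D(K, 7) = 11; 11 ⊕ 0 = 11.
P2: D(K, 0) = 4; 4 ⊕ 7 = 3.

P0 = 2, P1 = 11, P2 = 3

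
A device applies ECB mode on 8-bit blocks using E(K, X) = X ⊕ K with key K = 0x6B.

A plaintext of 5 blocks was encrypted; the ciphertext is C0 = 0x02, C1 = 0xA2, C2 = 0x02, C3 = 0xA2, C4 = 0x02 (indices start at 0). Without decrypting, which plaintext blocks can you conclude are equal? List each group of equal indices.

P0 = P2 = P4; P1 = P3

ECB encrypts each block independently with the same key, so equal ciphertext blocks imply equal plaintext blocks.
C0 = C2 = C4 = 0x02, so P0 = P2 = P4.
C1 = C3 = 0xA2, so P1 = P3.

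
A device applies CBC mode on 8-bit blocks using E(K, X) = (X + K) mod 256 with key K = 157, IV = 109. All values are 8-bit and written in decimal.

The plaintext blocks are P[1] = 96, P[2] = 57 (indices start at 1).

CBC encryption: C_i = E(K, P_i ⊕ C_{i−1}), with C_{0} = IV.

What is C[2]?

C[2] = 48

C[1]: P[1] ⊕ 109 = 13; E(K, 13) = 170.
C[2]: P[2] ⊕ 170 = 147; E(K, 147) = 48.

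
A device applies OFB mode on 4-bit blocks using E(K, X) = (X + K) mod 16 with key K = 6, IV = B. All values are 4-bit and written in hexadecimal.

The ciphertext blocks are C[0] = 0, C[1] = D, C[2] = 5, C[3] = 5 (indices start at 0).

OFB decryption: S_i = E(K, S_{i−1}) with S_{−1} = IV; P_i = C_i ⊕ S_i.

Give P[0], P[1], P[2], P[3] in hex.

P[0]: S = E(K, B) = 1; 0 ⊕ 1 = 1.
P[1]: S = E(K, 1) = 7; D ⊕ 7 = A.
P[2]: S = E(K, 7) = D; 5 ⊕ D = 8.
P[3]: S = E(K, D) = 3; 5 ⊕ 3 = 6.

P[0] = 1, P[1] = A, P[2] = 8, P[3] = 6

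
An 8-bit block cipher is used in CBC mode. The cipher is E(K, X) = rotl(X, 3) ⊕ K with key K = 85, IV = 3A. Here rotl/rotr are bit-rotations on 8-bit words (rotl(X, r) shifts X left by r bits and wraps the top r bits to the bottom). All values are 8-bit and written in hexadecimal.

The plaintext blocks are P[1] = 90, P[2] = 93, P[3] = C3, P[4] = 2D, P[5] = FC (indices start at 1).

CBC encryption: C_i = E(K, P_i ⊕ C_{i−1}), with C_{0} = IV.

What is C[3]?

C[1]: P[1] ⊕ 3A = AA; E(K, AA) = D0.
C[2]: P[2] ⊕ D0 = 43; E(K, 43) = 9F.
C[3]: P[3] ⊕ 9F = 5C; E(K, 5C) = 67.

C[3] = 67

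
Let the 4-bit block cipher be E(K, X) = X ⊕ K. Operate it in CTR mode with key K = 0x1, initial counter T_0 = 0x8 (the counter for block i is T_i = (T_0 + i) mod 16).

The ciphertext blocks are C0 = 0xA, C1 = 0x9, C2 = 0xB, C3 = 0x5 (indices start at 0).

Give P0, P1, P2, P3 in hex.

P0 = 0x3, P1 = 0x1, P2 = 0x0, P3 = 0xF

CTR decryption: S_i = E(K, T_i) where T_i is the counter for block i; P_i = C_i ⊕ S_i.
P0: T = 0x8, S = E(K, T) = 0x9; 0xA ⊕ 0x9 = 0x3.
P1: T = 0x9, S = E(K, T) = 0x8; 0x9 ⊕ 0x8 = 0x1.
P2: T = 0xA, S = E(K, T) = 0xB; 0xB ⊕ 0xB = 0x0.
P3: T = 0xB, S = E(K, T) = 0xA; 0x5 ⊕ 0xA = 0xF.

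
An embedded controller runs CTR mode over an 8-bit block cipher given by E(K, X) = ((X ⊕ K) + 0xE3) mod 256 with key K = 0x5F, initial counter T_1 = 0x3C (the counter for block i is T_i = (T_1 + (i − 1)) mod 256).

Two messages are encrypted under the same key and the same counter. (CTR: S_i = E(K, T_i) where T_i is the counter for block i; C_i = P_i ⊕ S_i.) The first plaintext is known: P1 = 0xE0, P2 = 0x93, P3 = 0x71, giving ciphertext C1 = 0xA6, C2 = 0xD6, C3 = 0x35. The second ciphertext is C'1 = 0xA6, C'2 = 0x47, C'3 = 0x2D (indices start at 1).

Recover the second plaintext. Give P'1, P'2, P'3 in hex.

In CTR with a reused counter, both messages share the same keystream S_i, so C_i ⊕ C'_i = P_i ⊕ P'_i and thus P'_i = P_i ⊕ C_i ⊕ C'_i.
P'1: 0xE0 ⊕ 0xA6 ⊕ 0xA6 = 0xE0.
P'2: 0x93 ⊕ 0xD6 ⊕ 0x47 = 0x02.
P'3: 0x71 ⊕ 0x35 ⊕ 0x2D = 0x69.

P'1 = 0xE0, P'2 = 0x02, P'3 = 0x69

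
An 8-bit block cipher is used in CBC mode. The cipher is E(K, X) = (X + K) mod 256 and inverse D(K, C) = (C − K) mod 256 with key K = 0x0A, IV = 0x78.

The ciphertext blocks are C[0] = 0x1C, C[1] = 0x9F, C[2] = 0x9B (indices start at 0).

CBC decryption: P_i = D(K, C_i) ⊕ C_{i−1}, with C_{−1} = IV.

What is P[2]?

P[2] = 0x0E

P[2]: D(K, 0x9B) = 0x91; 0x91 ⊕ 0x9F = 0x0E.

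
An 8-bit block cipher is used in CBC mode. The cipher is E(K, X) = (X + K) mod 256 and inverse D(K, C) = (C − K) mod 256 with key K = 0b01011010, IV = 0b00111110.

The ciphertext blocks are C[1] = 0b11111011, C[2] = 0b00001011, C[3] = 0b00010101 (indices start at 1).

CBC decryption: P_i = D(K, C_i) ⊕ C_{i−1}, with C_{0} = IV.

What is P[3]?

P[3] = 0b10110000

P[3]: D(K, 0b00010101) = 0b10111011; 0b10111011 ⊕ 0b00001011 = 0b10110000.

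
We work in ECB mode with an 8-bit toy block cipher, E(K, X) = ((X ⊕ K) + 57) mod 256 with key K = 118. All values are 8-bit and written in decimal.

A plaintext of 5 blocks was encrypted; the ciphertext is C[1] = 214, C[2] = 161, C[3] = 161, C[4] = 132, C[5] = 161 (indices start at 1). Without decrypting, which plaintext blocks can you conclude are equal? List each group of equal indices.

ECB encrypts each block independently with the same key, so equal ciphertext blocks imply equal plaintext blocks.
C[2] = C[3] = C[5] = 161, so P[2] = P[3] = P[5].

P[2] = P[3] = P[5]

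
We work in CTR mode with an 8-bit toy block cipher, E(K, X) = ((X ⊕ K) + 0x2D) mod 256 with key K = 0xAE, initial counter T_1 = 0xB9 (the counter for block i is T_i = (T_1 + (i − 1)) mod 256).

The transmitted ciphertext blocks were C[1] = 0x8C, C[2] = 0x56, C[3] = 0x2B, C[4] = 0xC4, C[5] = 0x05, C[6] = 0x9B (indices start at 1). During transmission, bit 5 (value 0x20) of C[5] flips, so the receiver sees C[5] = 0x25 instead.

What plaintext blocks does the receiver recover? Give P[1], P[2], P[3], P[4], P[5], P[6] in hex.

CTR decryption: S_i = E(K, T_i) where T_i is the counter for block i; P_i = C_i ⊕ S_i.
Only C[5] changed, to 0x25. In CTR, a change in C_i flips the same bit in P_i only; the keystream is unaffected. Decrypting the received ciphertext:
P[1]: T = 0xB9, S = E(K, T) = 0x44; 0x8C ⊕ 0x44 = 0xC8.
P[2]: T = 0xBA, S = E(K, T) = 0x41; 0x56 ⊕ 0x41 = 0x17.
P[3]: T = 0xBB, S = E(K, T) = 0x42; 0x2B ⊕ 0x42 = 0x69.
P[4]: T = 0xBC, S = E(K, T) = 0x3F; 0xC4 ⊕ 0x3F = 0xFB.
P[5]: T = 0xBD, S = E(K, T) = 0x40; 0x25 ⊕ 0x40 = 0x65.
P[6]: T = 0xBE, S = E(K, T) = 0x3D; 0x9B ⊕ 0x3D = 0xA6.
Blocks that differ from the original plaintext: P[5].

P[1] = 0xC8, P[2] = 0x17, P[3] = 0x69, P[4] = 0xFB, P[5] = 0x65, P[6] = 0xA6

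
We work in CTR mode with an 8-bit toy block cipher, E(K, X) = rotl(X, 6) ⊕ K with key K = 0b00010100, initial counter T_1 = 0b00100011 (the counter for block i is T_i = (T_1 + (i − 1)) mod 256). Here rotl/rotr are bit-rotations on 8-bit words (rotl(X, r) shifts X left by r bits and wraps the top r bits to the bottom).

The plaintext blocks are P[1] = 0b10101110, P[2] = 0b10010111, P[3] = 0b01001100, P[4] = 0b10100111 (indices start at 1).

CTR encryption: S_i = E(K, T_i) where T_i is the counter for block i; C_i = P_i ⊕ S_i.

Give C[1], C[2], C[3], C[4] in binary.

C[1]: T = 0b00100011, S = E(K, T) = 0b11011100; 0b10101110 ⊕ 0b11011100 = 0b01110010.
C[2]: T = 0b00100100, S = E(K, T) = 0b00011101; 0b10010111 ⊕ 0b00011101 = 0b10001010.
C[3]: T = 0b00100101, S = E(K, T) = 0b01011101; 0b01001100 ⊕ 0b01011101 = 0b00010001.
C[4]: T = 0b00100110, S = E(K, T) = 0b10011101; 0b10100111 ⊕ 0b10011101 = 0b00111010.

C[1] = 0b01110010, C[2] = 0b10001010, C[3] = 0b00010001, C[4] = 0b00111010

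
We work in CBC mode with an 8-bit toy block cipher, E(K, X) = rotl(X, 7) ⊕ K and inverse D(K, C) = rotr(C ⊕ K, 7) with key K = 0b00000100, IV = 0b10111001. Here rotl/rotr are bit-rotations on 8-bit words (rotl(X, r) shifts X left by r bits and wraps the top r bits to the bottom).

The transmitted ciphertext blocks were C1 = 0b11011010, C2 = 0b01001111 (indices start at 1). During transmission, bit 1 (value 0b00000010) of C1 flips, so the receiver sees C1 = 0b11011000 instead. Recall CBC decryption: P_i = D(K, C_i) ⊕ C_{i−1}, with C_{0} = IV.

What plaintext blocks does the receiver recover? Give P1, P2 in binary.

Only C1 changed, to 0b11011000. In CBC, a change in C_i garbles P_i and flips the same bit in P_{i+1}. Decrypting the received ciphertext:
P1: D(K, 0b11011000) = 0b10111001; 0b10111001 ⊕ 0b10111001 = 0b00000000.
P2: D(K, 0b01001111) = 0b10010110; 0b10010110 ⊕ 0b11011000 = 0b01001110.
Blocks that differ from the original plaintext: P1, P2.

P1 = 0b00000000, P2 = 0b01001110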